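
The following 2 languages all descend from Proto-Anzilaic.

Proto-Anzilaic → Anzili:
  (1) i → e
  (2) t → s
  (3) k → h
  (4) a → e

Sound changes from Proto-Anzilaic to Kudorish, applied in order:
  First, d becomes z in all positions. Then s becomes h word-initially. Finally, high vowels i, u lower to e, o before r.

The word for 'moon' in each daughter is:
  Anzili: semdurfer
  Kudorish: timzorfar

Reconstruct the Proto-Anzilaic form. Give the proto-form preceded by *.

Position 5: Anzili has u, Kudorish has o. Anzili preserves u here (none of its changes turn any other segment into u), so the proto-segment is *u.
Position 2: Anzili has e, Kudorish has i. Kudorish preserves i here (none of its changes turn any other segment into i), so the proto-segment is *i.
Position 8: Anzili has e, Kudorish has a. Kudorish preserves a here (none of its changes turn any other segment into a), so the proto-segment is *a.
This points to *timdurfar. Verify forward in each daughter:
Anzili: *timdurfar
  timdurfar → temdurfar   [vowel merger]
  temdurfar → semdurfar   [unconditioned shift]
  semdurfar (rule 3 does not apply)
  semdurfar → semdurfer   [vowel merger]
  giving Anzili semdurfer.
Kudorish: start from *timdurfar.
  rule 1 (unconditioned shift): timdurfar → timzurfar
  rule 2: no change — timzurfar
  rule 3 (pre-rhotic lowering): timzurfar → timzorfar
  ⇒ Kudorish timzorfar
No other proto-form is consistent with every reflex, so the reconstruction is *timdurfar.

*timdurfar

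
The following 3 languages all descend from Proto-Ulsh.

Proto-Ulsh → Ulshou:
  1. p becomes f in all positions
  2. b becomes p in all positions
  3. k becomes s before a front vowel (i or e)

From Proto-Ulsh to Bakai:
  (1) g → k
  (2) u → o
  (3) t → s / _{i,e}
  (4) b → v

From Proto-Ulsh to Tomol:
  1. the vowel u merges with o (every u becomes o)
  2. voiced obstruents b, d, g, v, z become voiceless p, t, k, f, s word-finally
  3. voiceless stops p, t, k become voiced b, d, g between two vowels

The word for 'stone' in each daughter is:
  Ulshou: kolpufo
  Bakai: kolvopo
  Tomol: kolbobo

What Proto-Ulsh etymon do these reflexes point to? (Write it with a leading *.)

*kolbupo

Position 5: Ulshou has u, Bakai has o, Tomol has o. Ulshou preserves u here (none of its changes turn any other segment into u), so the proto-segment is *u.
Position 4: Ulshou has p, Bakai has v, Tomol has b. In Ulshou, p can only continue *b, so the proto-segment is *b.
Position 6: Ulshou has f, Bakai has p, Tomol has b. Bakai preserves p here (none of its changes turn any other segment into p), so the proto-segment is *p.
The remaining positions agree across the daughters. Check the candidate against every language:
Ulshou: start from *kolbupo.
  rule 1 (unconditioned shift): kolbupo → kolbufo
  rule 2 (unconditioned shift): kolbufo → kolpufo
  rule 3: no change — kolpufo
  ⇒ Ulshou kolpufo
Bakai: *kolbupo
  kolbupo (rule 1 does not apply)
  kolbupo → kolbopo   [vowel merger]
  kolbopo (rule 3 does not apply)
  kolbopo → kolvopo   [unconditioned shift]
  giving Bakai kolvopo.
Tomol: start from *kolbupo.
  rule 1 (vowel merger): kolbupo → kolbopo
  rule 2: no change — kolbopo
  rule 3 (intervocalic voicing): kolbopo → kolbobo
  ⇒ Tomol kolbobo
*kolbupo is the unique common source.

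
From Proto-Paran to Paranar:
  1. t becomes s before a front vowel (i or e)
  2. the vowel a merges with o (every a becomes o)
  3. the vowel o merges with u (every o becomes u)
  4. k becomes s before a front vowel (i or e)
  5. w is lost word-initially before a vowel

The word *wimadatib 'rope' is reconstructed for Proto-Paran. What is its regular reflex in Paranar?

Paranar: *wimadatib > wimadasib > wimodosib > wimudusib > imudusib  (by palatalisation, vowel merger, vowel merger, glide loss)

imudusib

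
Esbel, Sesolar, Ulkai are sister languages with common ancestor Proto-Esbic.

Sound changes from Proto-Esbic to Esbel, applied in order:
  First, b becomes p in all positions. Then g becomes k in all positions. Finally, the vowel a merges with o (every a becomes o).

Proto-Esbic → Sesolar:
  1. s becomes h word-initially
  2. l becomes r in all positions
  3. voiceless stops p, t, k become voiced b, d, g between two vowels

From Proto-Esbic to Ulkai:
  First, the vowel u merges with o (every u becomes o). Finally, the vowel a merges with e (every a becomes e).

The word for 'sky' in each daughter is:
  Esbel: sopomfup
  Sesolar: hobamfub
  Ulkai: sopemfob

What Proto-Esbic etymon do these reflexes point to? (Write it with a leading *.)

*sopamfub

Position 3: Esbel has p, Sesolar has b, Ulkai has p. Ulkai preserves p here (none of its changes turn any other segment into p), so the proto-segment is *p.
Position 4: Esbel has o, Sesolar has a, Ulkai has e. Sesolar preserves a here (none of its changes turn any other segment into a), so the proto-segment is *a.
Verify the candidate proto-form against each daughter:
Esbel: *sopamfub > sopamfup > sopomfup  (by unconditioned shift, vowel merger)
Sesolar: *sopamfub
  sopamfub → hopamfub   [debuccalisation]
  hopamfub (rule 2 does not apply)
  hopamfub → hobamfub   [intervocalic voicing]
  giving Sesolar hobamfub.
Ulkai: start from *sopamfub.
  rule 1 (vowel merger): sopamfub → sopamfob
  rule 2 (vowel merger): sopamfob → sopemfob
  ⇒ Ulkai sopemfob
No other proto-form is consistent with every reflex, so the reconstruction is *sopamfub.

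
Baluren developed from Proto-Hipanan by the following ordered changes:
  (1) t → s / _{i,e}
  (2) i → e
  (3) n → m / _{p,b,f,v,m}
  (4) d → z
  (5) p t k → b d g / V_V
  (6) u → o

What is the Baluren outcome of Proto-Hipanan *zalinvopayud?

zalemvobayoz

Baluren: *zalinvopayud > zalenvopayud > zalemvopayud > zalemvopayuz > zalemvobayuz > zalemvobayoz  (by vowel merger, nasal place assimilation, unconditioned shift, intervocalic voicing, vowel merger)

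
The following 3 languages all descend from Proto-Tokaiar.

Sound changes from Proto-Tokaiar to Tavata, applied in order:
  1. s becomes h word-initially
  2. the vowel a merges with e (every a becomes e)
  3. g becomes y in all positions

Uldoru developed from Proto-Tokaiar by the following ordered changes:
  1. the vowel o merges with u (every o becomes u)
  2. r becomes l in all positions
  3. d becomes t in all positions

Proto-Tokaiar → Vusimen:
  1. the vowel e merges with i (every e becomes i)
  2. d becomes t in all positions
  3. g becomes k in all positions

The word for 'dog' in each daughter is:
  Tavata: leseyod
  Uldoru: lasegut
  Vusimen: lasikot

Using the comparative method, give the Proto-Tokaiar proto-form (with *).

Position 5: Tavata has y, Uldoru has g, Vusimen has k. Uldoru preserves g here (none of its changes turn any other segment into g), so the proto-segment is *g.
Position 2: Tavata has e, Uldoru has a, Vusimen has a. Uldoru preserves a here (none of its changes turn any other segment into a), so the proto-segment is *a.
Position 6: Tavata has o, Uldoru has u, Vusimen has o. Tavata preserves o here (none of its changes turn any other segment into o), so the proto-segment is *o.
Continuing position by position gives *lasegod; check it forward:
Tavata: *lasegod
  lasegod (rule 1 does not apply)
  lasegod → lesegod   [vowel merger]
  lesegod → leseyod   [unconditioned shift]
  giving Tavata leseyod.
Uldoru: start from *lasegod.
  rule 1 (vowel merger): lasegod → lasegud
  rule 2: no change — lasegud
  rule 3 (unconditioned shift): lasegud → lasegut
  ⇒ Uldoru lasegut
Vusimen: *lasegod
  lasegod → lasigod   [vowel merger]
  lasigod → lasigot   [unconditioned shift]
  lasigot → lasikot   [unconditioned shift]
  giving Vusimen lasikot.
No other proto-form is consistent with every reflex, so the reconstruction is *lasegod.

*lasegod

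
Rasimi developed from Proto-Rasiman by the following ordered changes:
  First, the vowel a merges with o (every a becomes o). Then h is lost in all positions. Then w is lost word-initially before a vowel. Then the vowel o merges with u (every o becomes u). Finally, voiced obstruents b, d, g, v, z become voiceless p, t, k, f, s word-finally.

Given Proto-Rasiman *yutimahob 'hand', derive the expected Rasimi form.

yutimuup

Rasimi: start from *yutimahob.
  rule 1 (vowel merger): yutimahob → yutimohob
  rule 2 (h-loss): yutimohob → yutimoob
  rule 3: no change — yutimoob
  rule 4 (vowel merger): yutimoob → yutimuub
  rule 5 (final devoicing): yutimuub → yutimuup
  ⇒ Rasimi yutimuup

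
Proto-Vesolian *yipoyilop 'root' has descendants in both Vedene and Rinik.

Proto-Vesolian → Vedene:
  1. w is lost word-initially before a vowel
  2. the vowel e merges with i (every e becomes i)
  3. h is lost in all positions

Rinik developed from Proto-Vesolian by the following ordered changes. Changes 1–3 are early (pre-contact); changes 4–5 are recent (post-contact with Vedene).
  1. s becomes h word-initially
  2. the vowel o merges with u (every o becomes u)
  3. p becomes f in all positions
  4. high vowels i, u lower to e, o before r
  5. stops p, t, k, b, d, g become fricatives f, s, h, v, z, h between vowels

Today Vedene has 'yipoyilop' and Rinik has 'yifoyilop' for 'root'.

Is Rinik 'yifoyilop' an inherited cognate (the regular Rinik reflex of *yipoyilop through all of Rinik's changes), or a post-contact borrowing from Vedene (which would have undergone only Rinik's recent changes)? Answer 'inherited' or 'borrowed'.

borrowed

If inherited, *yipoyilop would pass through all of Rinik's changes:
Rinik: start from *yipoyilop.
  rule 1: no change — yipoyilop
  rule 2 (vowel merger): yipoyilop → yipuyilup
  rule 3 (unconditioned shift): yipuyilup → yifuyiluf
  rule 4: no change — yifuyiluf
  rule 5: no change — yifuyiluf
  ⇒ Rinik yifuyiluf
If borrowed from Vedene 'yipoyilop' after the early changes, it would undergo only the recent ones:
  rule 4 (pre-rhotic lowering): no change (yipoyilop)
  rule 5 (intervocalic lenition): yipoyilop → yifoyilop
  ⇒ as a loan: yifoyilop
Rinik 'yifoyilop' matches the loan outcome 'yifoyilop', not the inherited 'yifuyiluf' — it skipped the early Rinik changes, so it was borrowed from Vedene.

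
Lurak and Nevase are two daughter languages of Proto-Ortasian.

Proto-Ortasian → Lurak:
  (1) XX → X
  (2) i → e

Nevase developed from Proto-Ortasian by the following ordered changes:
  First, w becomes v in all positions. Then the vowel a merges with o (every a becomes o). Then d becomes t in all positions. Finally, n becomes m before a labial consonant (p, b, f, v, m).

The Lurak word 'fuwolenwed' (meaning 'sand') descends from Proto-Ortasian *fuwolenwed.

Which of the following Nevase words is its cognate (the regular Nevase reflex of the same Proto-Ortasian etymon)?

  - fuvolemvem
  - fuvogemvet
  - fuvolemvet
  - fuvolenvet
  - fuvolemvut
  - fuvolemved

fuvolemvet

Nevase: *fuwolenwed
  fuwolenwed → fuvolenved   [unconditioned shift]
  fuvolenved (rule 2 does not apply)
  fuvolenved → fuvolenvet   [unconditioned shift]
  fuvolenvet → fuvolemvet   [nasal place assimilation]
  giving Nevase fuvolemvet.
The other candidates each miss or misapply at least one Nevase change.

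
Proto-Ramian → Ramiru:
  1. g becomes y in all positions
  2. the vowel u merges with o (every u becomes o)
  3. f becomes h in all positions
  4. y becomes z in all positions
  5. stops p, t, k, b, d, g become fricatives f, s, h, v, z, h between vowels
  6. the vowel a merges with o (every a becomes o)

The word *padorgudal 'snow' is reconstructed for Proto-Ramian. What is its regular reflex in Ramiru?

Ramiru: *padorgudal > padoryudal > padoryodal > padorzodal > pazorzozal > pozorzozol  (by unconditioned shift, vowel merger, unconditioned shift, intervocalic lenition, vowel merger)

pozorzozol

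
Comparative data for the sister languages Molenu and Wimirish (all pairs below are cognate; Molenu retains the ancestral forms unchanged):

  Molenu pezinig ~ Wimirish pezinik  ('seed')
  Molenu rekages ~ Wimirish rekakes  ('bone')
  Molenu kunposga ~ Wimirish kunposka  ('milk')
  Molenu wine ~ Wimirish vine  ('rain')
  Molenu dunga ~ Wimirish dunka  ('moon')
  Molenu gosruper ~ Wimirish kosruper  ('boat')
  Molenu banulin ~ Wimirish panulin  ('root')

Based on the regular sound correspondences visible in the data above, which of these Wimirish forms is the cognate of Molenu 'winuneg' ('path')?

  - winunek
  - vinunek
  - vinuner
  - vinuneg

vinunek

wine ~ vine — Molenu w corresponds to Wimirish v word-initially before a front vowel.
pezinig ~ pezinik — Molenu g corresponds to Wimirish k word-finally.
Applying these to Molenu 'winuneg':
  winuneg → vinuneg   (w→v word-initially before a front vowel)
  vinuneg → vinunek   (g→k word-finally)
So the Wimirish cognate is 'vinunek'.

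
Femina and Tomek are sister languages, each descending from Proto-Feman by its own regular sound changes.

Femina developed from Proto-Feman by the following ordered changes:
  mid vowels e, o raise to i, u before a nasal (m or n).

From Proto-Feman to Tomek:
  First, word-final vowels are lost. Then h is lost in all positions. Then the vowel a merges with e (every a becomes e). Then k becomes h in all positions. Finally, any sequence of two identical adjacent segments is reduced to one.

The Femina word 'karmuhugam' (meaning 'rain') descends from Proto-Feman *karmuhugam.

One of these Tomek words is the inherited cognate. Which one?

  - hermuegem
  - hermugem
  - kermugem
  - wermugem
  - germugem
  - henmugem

Tomek: *karmuhugam > karmuugam > kermuugem > hermuugem > hermugem  (by h-loss, vowel merger, unconditioned shift, degemination)
Among the options, 'hermugem' alone shows every Tomek change applied in order.

hermugem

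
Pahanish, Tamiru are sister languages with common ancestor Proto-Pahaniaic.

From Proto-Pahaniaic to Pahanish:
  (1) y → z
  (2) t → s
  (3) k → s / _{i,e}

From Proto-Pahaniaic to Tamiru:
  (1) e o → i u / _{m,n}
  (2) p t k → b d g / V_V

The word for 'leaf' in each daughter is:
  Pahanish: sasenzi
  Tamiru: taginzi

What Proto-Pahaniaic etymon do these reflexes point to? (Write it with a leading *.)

*takenzi

Position 4: Pahanish has e, Tamiru has i. Pahanish preserves e here (none of its changes turn any other segment into e), so the proto-segment is *e.
Position 1: Pahanish has s, Tamiru has t. Tamiru preserves t here (none of its changes turn any other segment into t), so the proto-segment is *t.
Verify the candidate proto-form against each daughter:
Pahanish: *takenzi > sakenzi > sasenzi  (by unconditioned shift, palatalisation)
Tamiru: *takenzi > takinzi > taginzi  (by pre-nasal raising, intervocalic voicing)
Only *takenzi yields all of Pahanish sasenzi, Tamiru taginzi.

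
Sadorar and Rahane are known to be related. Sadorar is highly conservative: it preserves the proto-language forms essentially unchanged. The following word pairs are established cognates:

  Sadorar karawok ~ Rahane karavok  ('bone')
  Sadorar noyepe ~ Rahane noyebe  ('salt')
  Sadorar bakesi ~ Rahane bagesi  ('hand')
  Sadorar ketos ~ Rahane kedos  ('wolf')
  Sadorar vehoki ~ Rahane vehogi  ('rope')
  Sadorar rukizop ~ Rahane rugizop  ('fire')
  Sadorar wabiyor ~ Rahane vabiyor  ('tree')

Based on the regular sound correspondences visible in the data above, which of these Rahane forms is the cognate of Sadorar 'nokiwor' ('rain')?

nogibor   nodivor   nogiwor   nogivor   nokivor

vehoki ~ vehogi, rukizop ~ rugizop — Sadorar k corresponds to Rahane g between vowels (before a front vowel).
karawok ~ karavok — Sadorar w corresponds to Rahane v between vowels (before a back vowel).
Applying these to Sadorar 'nokiwor':
  nokiwor → nogiwor   (k→g between vowels (before a front vowel))
  nogiwor → nogivor   (w→v between vowels (before a back vowel))
So the Rahane cognate is 'nogivor'.

nogivor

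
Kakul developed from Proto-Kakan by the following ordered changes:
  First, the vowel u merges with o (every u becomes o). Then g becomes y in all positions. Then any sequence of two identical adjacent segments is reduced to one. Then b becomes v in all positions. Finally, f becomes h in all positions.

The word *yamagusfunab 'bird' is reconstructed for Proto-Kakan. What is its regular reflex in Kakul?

Kakul: start from *yamagusfunab.
  rule 1 (vowel merger): yamagusfunab → yamagosfonab
  rule 2 (unconditioned shift): yamagosfonab → yamayosfonab
  rule 3: no change — yamayosfonab
  rule 4 (unconditioned shift): yamayosfonab → yamayosfonav
  rule 5 (unconditioned shift): yamayosfonav → yamayoshonav
  ⇒ Kakul yamayoshonav

yamayoshonav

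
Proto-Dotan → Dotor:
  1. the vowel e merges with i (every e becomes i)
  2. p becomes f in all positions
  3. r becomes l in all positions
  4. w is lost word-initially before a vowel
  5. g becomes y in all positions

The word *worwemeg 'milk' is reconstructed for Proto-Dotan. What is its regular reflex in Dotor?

Dotor: *worwemeg > worwimig > wolwimig > olwimig > olwimiy  (by vowel merger, unconditioned shift, glide loss, unconditioned shift)

olwimiy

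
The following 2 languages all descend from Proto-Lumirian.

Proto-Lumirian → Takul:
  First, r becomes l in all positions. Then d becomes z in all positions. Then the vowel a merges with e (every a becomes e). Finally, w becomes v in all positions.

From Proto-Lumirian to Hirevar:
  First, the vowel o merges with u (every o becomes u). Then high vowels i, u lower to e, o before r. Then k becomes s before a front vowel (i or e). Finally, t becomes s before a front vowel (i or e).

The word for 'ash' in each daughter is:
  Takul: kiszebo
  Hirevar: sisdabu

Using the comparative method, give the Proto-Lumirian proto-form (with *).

Position 4: Takul has z, Hirevar has d. Hirevar preserves d here (none of its changes turn any other segment into d), so the proto-segment is *d.
Position 7: Takul has o, Hirevar has u. Takul preserves o here (none of its changes turn any other segment into o), so the proto-segment is *o.
Position 5: Takul has e, Hirevar has a. Hirevar preserves a here (none of its changes turn any other segment into a), so the proto-segment is *a.
Verify the candidate proto-form against each daughter:
Takul: *kisdabo
  kisdabo (rule 1 does not apply)
  kisdabo → kiszabo   [unconditioned shift]
  kiszabo → kiszebo   [vowel merger]
  kiszebo (rule 4 does not apply)
  giving Takul kiszebo.
Hirevar: start from *kisdabo.
  rule 1 (vowel merger): kisdabo → kisdabu
  rule 2: no change — kisdabu
  rule 3 (palatalisation): kisdabu → sisdabu
  rule 4: no change — sisdabu
  ⇒ Hirevar sisdabu
Only *kisdabo yields all of Takul kiszebo, Hirevar sisdabu.

*kisdabo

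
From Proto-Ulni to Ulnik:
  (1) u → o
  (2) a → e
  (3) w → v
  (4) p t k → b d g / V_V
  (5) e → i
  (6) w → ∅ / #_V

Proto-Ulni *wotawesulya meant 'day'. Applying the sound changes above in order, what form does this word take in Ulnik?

vodivisolyi

Ulnik: start from *wotawesulya.
  rule 1 (vowel merger): wotawesulya → wotawesolya
  rule 2 (vowel merger): wotawesolya → wotewesolye
  rule 3 (unconditioned shift): wotewesolye → votevesolye
  rule 4 (intervocalic voicing): votevesolye → vodevesolye
  rule 5 (vowel merger): vodevesolye → vodivisolyi
  rule 6: no change — vodivisolyi
  ⇒ Ulnik vodivisolyi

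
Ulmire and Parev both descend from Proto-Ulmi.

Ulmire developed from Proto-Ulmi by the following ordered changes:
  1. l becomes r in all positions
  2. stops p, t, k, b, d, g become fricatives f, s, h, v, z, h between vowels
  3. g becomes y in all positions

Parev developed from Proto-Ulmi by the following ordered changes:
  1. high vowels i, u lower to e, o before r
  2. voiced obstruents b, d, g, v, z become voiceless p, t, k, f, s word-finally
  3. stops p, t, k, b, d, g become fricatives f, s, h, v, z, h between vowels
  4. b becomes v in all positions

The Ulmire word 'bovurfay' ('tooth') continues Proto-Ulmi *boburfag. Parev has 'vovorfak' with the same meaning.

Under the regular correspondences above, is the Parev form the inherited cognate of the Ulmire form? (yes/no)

Derive the expected Parev reflex of *boburfag:
Parev: *boburfag
  boburfag → boborfag   [pre-rhotic lowering]
  boborfag → boborfak   [final devoicing]
  boborfak → bovorfak   [intervocalic lenition]
  bovorfak → vovorfak   [unconditioned shift]
  giving Parev vovorfak.
Parev 'vovorfak' matches the regular reflex exactly, so the pair is cognate.

yes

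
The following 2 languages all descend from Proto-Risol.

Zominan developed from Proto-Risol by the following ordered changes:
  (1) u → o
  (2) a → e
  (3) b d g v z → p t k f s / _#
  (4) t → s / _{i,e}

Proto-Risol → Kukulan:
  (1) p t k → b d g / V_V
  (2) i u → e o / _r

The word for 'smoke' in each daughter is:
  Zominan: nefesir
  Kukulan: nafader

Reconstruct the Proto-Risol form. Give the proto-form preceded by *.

*nafatir

Position 5: Zominan has s, Kukulan has d. Taking the neighbouring segments as reconstructed: Zominan s could go back to *t or *s; Kukulan d could go back to *t or *d — the one source consistent with every daughter is *t.
Position 4: Zominan has e, Kukulan has a. Kukulan preserves a here (none of its changes turn any other segment into a), so the proto-segment is *a.
Position 2: Zominan has e, Kukulan has a. Kukulan preserves a here (none of its changes turn any other segment into a), so the proto-segment is *a.
Continuing position by position gives *nafatir; check it forward:
Zominan: start from *nafatir.
  rule 1: no change — nafatir
  rule 2 (vowel merger): nafatir → nefetir
  rule 3: no change — nefetir
  rule 4 (palatalisation): nefetir → nefesir
  ⇒ Zominan nefesir
Kukulan: *nafatir > nafadir > nafader  (by intervocalic voicing, pre-rhotic lowering)
*nafatir is the unique common source.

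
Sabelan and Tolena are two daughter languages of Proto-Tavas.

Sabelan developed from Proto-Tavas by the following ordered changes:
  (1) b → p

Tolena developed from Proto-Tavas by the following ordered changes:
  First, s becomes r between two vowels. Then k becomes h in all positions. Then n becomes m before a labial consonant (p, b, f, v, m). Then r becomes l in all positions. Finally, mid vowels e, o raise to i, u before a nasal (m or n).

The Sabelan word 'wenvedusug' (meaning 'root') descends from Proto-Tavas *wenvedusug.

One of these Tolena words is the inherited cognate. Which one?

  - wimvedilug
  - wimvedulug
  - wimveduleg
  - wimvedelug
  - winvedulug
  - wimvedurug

wimvedulug

Tolena: *wenvedusug
  wenvedusug → wenvedurug   [rhotacism]
  wenvedurug (rule 2 does not apply)
  wenvedurug → wemvedurug   [nasal place assimilation]
  wemvedurug → wemvedulug   [unconditioned shift]
  wemvedulug → wimvedulug   [pre-nasal raising]
  giving Tolena wimvedulug.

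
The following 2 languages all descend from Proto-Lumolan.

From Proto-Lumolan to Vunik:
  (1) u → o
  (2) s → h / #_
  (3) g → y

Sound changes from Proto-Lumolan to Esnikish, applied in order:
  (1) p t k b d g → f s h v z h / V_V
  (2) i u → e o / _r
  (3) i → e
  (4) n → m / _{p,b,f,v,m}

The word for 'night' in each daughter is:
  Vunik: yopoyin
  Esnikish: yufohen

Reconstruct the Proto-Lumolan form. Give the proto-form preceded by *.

*yupogin

Position 2: Vunik has o, Esnikish has u. Esnikish preserves u here (none of its changes turn any other segment into u), so the proto-segment is *u.
Position 3: Vunik has p, Esnikish has f. Vunik preserves p here (none of its changes turn any other segment into p), so the proto-segment is *p.
Position 5: Vunik has y, Esnikish has h. Taking the neighbouring segments as reconstructed: Vunik y could go back to *g or *y; Esnikish h could go back to *k or *g or *h — the one source consistent with every daughter is *g.
This points to *yupogin. Verify forward in each daughter:
Vunik: start from *yupogin.
  rule 1 (vowel merger): yupogin → yopogin
  rule 2: no change — yopogin
  rule 3 (unconditioned shift): yopogin → yopoyin
  ⇒ Vunik yopoyin
Esnikish: *yupogin
  yupogin → yufohin   [intervocalic lenition]
  yufohin (rule 2 does not apply)
  yufohin → yufohen   [vowel merger]
  yufohen (rule 4 does not apply)
  giving Esnikish yufohen.
Only *yupogin yields all of Vunik yopoyin, Esnikish yufohen.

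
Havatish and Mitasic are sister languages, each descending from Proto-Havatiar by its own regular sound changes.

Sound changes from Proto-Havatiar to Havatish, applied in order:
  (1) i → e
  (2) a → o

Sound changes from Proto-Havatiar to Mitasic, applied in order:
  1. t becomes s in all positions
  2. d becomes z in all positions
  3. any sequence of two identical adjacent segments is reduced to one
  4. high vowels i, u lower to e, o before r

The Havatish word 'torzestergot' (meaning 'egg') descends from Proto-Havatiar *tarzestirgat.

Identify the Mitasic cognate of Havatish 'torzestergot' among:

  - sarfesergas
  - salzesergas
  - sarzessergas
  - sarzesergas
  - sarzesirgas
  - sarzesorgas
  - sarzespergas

sarzesergas

Mitasic: *tarzestirgat > sarzessirgas > sarzesirgas > sarzesergas  (by unconditioned shift, degemination, pre-rhotic lowering)
Only 'sarzesergas' matches the regular Mitasic development of *tarzestirgat.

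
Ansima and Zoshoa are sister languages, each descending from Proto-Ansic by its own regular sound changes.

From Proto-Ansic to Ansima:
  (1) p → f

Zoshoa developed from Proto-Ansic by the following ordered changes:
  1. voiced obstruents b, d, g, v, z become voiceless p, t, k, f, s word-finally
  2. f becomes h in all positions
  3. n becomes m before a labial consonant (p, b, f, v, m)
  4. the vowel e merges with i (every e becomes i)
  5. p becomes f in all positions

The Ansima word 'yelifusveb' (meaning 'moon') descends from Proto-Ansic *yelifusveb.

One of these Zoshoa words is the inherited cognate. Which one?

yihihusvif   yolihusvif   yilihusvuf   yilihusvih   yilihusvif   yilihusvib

yilihusvif

Zoshoa: *yelifusveb > yelifusvep > yelihusvep > yilihusvip > yilihusvif  (by final devoicing, unconditioned shift, vowel merger, unconditioned shift)
Among the options, 'yilihusvif' alone shows every Zoshoa change applied in order.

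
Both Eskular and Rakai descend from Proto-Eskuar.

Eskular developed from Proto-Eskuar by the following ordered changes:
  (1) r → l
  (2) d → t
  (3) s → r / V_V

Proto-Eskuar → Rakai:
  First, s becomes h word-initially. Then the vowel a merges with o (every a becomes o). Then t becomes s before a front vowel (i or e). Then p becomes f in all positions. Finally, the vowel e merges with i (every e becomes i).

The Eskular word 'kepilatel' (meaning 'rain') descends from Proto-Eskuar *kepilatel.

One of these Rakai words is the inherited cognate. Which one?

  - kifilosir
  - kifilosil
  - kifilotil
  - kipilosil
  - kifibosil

kifilosil

Rakai: *kepilatel
  kepilatel (rule 1 does not apply)
  kepilatel → kepilotel   [vowel merger]
  kepilotel → kepilosel   [palatalisation]
  kepilosel → kefilosel   [unconditioned shift]
  kefilosel → kifilosil   [vowel merger]
  giving Rakai kifilosil.
The other candidates each miss or misapply at least one Rakai change.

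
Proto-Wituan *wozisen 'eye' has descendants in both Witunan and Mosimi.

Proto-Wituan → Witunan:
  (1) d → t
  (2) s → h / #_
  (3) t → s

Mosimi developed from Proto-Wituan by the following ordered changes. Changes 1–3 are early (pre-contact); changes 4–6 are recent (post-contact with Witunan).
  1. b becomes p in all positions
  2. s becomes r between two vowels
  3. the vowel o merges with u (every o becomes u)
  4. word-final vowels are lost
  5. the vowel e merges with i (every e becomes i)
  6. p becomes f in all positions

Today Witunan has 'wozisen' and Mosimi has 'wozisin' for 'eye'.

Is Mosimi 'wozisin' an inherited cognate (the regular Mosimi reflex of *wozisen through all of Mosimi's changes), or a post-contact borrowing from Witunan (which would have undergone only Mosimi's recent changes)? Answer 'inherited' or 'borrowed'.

If inherited, *wozisen would pass through all of Mosimi's changes:
Mosimi: *wozisen > woziren > wuziren > wuzirin  (by rhotacism, vowel merger, vowel merger)
If borrowed from Witunan 'wozisen' after the early changes, it would undergo only the recent ones:
  rule 4 (apocope): no change (wozisen)
  rule 5 (vowel merger): wozisen → wozisin
  rule 6 (unconditioned shift): no change (wozisin)
  ⇒ as a loan: wozisin
Mosimi 'wozisin' matches the loan outcome 'wozisin', not the inherited 'wuzirin' — it skipped the early Mosimi changes, so it was borrowed from Witunan.

borrowed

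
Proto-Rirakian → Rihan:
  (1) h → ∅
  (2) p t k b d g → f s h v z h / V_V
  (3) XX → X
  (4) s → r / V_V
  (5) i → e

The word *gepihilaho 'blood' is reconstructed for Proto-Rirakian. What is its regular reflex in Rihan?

Rihan: *gepihilaho
  gepihilaho → gepiilao   [h-loss]
  gepiilao → gefiilao   [intervocalic lenition]
  gefiilao → gefilao   [degemination]
  gefilao (rule 4 does not apply)
  gefilao → gefelao   [vowel merger]
  giving Rihan gefelao.

gefelao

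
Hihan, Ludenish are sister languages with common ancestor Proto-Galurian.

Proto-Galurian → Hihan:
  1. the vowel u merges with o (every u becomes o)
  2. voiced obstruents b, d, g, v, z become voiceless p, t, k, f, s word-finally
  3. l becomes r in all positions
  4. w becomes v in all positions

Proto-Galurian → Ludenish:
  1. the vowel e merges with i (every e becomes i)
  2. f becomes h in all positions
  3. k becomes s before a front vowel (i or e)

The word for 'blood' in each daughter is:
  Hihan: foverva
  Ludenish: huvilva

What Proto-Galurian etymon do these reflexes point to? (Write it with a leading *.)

*fuvelva

Position 5: Hihan has r, Ludenish has l. Ludenish preserves l here (none of its changes turn any other segment into l), so the proto-segment is *l.
Position 4: Hihan has e, Ludenish has i. Hihan preserves e here (none of its changes turn any other segment into e), so the proto-segment is *e.
Verify the candidate proto-form against each daughter:
Hihan: *fuvelva > fovelva > foverva  (by vowel merger, unconditioned shift)
Ludenish: *fuvelva > fuvilva > huvilva  (by vowel merger, unconditioned shift)
*fuvelva is the unique common source.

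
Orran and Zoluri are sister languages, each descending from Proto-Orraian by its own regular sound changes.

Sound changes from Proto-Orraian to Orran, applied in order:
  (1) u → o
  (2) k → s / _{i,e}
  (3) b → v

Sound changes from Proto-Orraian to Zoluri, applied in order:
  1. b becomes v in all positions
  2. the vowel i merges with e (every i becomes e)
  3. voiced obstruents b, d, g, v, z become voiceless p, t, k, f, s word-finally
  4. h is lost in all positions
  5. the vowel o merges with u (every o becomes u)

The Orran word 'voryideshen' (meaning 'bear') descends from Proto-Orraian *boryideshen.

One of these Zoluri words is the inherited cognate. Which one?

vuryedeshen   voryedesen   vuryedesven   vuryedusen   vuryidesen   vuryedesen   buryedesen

Zoluri: start from *boryideshen.
  rule 1 (unconditioned shift): boryideshen → voryideshen
  rule 2 (vowel merger): voryideshen → voryedeshen
  rule 3: no change — voryedeshen
  rule 4 (h-loss): voryedeshen → voryedesen
  rule 5 (vowel merger): voryedesen → vuryedesen
  ⇒ Zoluri vuryedesen
Among the options, 'vuryedesen' alone shows every Zoluri change applied in order.

vuryedesen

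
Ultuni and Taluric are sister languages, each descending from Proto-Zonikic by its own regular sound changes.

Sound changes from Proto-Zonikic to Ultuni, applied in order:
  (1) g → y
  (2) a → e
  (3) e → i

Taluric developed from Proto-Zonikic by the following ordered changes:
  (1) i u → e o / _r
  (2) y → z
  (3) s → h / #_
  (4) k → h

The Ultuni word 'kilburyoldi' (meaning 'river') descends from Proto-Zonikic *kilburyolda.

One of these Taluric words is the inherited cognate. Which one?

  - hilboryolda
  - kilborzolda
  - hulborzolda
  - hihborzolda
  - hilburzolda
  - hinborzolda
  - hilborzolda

hilborzolda

Taluric: *kilburyolda > kilboryolda > kilborzolda > hilborzolda  (by pre-rhotic lowering, unconditioned shift, unconditioned shift)
Only 'hilborzolda' matches the regular Taluric development of *kilburyolda.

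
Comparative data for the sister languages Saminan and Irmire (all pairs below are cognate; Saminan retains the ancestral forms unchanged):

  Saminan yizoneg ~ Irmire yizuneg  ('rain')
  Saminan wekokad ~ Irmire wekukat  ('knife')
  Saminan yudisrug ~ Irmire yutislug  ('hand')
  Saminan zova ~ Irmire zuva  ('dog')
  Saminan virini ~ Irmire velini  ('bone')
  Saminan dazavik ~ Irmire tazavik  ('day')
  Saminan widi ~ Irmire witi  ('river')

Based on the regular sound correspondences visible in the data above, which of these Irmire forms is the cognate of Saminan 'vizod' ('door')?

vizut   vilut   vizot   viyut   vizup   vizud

vizut

wekokad ~ wekukat — Saminan o corresponds to Irmire u after a consonant, before a consonant other than r, m, n, p, b, f, v.
wekokad ~ wekukat — Saminan d corresponds to Irmire t word-finally.
Applying these to Saminan 'vizod':
  vizod → vizud   (o→u after a consonant, before a consonant other than r, m, n, p, b, f, v)
  vizud → vizut   (d→t word-finally)
So the Irmire cognate is 'vizut'.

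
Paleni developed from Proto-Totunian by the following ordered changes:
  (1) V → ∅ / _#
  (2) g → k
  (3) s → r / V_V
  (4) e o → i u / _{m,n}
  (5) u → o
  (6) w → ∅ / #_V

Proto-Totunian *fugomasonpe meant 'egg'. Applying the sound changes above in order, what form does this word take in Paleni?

fokomaronp

Paleni: *fugomasonpe
  fugomasonpe → fugomasonp   [apocope]
  fugomasonp → fukomasonp   [unconditioned shift]
  fukomasonp → fukomaronp   [rhotacism]
  fukomaronp → fukumarunp   [pre-nasal raising]
  fukumarunp → fokomaronp   [vowel merger]
  fokomaronp (rule 6 does not apply)
  giving Paleni fokomaronp.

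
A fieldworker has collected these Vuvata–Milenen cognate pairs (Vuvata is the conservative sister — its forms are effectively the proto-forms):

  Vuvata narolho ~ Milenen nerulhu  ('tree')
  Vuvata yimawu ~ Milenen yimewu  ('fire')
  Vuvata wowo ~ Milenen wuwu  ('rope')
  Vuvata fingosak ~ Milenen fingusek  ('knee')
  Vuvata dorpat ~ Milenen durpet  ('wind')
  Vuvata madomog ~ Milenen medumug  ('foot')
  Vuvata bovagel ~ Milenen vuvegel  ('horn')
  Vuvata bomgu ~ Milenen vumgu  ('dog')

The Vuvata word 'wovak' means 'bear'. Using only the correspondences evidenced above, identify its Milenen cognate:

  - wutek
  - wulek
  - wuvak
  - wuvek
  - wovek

bovagel ~ vuvegel — Vuvata o corresponds to Milenen u after a consonant, before a labial obstruent.
yimawu ~ yimewu, fingosak ~ fingusek — Vuvata a corresponds to Milenen e after a consonant, before a consonant other than r, m, n, p, b, f, v.
Applying these to Vuvata 'wovak':
  wovak → wuvak   (o→u after a consonant, before a labial obstruent)
  wuvak → wuvek   (a→e after a consonant, before a consonant other than r, m, n, p, b, f, v)
So the Milenen cognate is 'wuvek'.

wuvek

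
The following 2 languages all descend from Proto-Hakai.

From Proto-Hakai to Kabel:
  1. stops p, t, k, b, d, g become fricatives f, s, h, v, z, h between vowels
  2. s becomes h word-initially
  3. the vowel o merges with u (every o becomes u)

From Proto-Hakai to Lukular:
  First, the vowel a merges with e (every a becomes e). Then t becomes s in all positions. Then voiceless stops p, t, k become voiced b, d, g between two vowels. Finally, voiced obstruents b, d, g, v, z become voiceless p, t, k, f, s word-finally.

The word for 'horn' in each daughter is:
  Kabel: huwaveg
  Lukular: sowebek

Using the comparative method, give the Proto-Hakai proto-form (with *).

Position 1: Kabel has h, Lukular has s. Taking the neighbouring segments as reconstructed: Kabel h could go back to *s or *h; Lukular s could go back to *t or *s — the one source consistent with every daughter is *s.
Position 2: Kabel has u, Lukular has o. Lukular preserves o here (none of its changes turn any other segment into o), so the proto-segment is *o.
Verify the candidate proto-form against each daughter:
Kabel: *sowabeg
  sowabeg → sowaveg   [intervocalic lenition]
  sowaveg → howaveg   [debuccalisation]
  howaveg → huwaveg   [vowel merger]
  giving Kabel huwaveg.
Lukular: *sowabeg > sowebeg > sowebek  (by vowel merger, final devoicing)
*sowabeg is the unique common source.

*sowabeg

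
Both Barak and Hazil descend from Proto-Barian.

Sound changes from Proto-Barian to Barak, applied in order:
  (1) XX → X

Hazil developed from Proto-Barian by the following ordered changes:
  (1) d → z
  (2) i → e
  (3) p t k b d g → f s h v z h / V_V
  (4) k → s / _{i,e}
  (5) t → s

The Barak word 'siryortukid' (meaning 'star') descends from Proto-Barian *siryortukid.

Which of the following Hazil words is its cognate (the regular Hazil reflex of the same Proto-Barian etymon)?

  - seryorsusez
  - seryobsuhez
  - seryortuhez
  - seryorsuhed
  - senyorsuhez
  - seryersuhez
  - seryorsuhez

seryorsuhez

Hazil: *siryortukid > siryortukiz > seryortukez > seryortuhez > seryorsuhez  (by unconditioned shift, vowel merger, intervocalic lenition, unconditioned shift)
The other candidates each miss or misapply at least one Hazil change.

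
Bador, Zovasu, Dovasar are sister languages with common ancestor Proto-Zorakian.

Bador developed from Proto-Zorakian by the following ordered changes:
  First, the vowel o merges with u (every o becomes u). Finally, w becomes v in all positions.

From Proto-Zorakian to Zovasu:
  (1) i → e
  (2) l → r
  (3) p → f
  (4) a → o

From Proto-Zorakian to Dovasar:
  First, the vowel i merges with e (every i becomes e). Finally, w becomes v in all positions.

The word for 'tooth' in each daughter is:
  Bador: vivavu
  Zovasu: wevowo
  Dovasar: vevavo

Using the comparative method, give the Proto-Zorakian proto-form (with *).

*wivawo

Position 4: Bador has a, Zovasu has o, Dovasar has a. Bador preserves a here (none of its changes turn any other segment into a), so the proto-segment is *a.
Position 2: Bador has i, Zovasu has e, Dovasar has e. Bador preserves i here (none of its changes turn any other segment into i), so the proto-segment is *i.
Verify the candidate proto-form against each daughter:
Bador: *wivawo > wivawu > vivavu  (by vowel merger, unconditioned shift)
Zovasu: start from *wivawo.
  rule 1 (vowel merger): wivawo → wevawo
  rule 2: no change — wevawo
  rule 3: no change — wevawo
  rule 4 (vowel merger): wevawo → wevowo
  ⇒ Zovasu wevowo
Dovasar: *wivawo
  wivawo → wevawo   [vowel merger]
  wevawo → vevavo   [unconditioned shift]
  giving Dovasar vevavo.
Only *wivawo yields all of Bador vivavu, Zovasu wevowo, Dovasar vevavo.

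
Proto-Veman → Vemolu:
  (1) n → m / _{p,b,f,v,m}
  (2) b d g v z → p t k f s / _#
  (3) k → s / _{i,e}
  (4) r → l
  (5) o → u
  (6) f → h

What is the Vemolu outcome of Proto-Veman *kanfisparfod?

Vemolu: *kanfisparfod
  kanfisparfod → kamfisparfod   [nasal place assimilation]
  kamfisparfod → kamfisparfot   [final devoicing]
  kamfisparfot (rule 3 does not apply)
  kamfisparfot → kamfispalfot   [unconditioned shift]
  kamfispalfot → kamfispalfut   [vowel merger]
  kamfispalfut → kamhispalhut   [unconditioned shift]
  giving Vemolu kamhispalhut.

kamhispalhut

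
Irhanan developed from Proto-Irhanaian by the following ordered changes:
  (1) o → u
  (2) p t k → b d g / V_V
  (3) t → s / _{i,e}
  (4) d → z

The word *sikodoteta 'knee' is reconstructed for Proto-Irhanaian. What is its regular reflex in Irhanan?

Irhanan: *sikodoteta > sikuduteta > sigududeda > siguzuzeza  (by vowel merger, intervocalic voicing, unconditioned shift)

siguzuzeza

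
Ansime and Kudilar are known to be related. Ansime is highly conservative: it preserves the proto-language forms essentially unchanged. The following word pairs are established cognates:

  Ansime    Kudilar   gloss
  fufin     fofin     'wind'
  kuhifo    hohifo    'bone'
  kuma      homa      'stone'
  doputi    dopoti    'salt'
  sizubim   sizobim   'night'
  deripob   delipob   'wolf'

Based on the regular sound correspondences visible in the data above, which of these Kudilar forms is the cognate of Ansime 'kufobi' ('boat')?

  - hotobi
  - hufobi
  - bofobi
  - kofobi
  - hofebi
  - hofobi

hofobi

kuhifo ~ hohifo, kuma ~ homa — Ansime k corresponds to Kudilar h word-initially before a back vowel.
fufin ~ fofin — Ansime u corresponds to Kudilar o after a consonant, before a labial obstruent.
Applying these to Ansime 'kufobi':
  kufobi → hufobi   (k→h word-initially before a back vowel)
  hufobi → hofobi   (u→o after a consonant, before a labial obstruent)
So the Kudilar cognate is 'hofobi'.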